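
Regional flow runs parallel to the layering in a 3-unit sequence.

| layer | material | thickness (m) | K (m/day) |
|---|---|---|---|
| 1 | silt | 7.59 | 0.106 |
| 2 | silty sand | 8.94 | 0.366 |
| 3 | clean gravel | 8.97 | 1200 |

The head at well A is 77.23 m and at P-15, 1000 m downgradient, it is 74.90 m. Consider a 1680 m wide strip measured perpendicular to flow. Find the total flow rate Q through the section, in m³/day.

42200

Flow is parallel to layering, so each bed carries its own Darcy discharge and the transmissivities add.
Σ(K_i·b_i) = 0.106×7.59 + 0.366×8.94 + 1200×8.97 = 10768 m²/day.
Hydraulic gradient i = (77.23 − 74.90) / 1000 = 2.33 / 1000 = 0.002330.
Q = Σ(K_i·b_i) · W · i = 10768 × 1680 × 0.002330 = 42151 m³/day.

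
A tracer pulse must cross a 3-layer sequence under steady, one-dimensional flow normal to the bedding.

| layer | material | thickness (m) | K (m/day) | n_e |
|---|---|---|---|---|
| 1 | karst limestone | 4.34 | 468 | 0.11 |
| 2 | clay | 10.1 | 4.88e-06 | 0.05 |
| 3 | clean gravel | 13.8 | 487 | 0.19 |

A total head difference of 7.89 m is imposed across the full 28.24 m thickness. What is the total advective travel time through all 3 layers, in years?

With flow normal to the layers, continuity requires the same specific discharge q through every layer.
Σ(b_i/K_i) = 4.34/468 + 10.1/4.88e-06 + 13.8/487 = 2.070e+06 d.
q = Δh / Σ(b_i/K_i) = 7.89 / 2.070e+06 = 3.812e-06 m/day.
In each layer the seepage velocity is v_i = q/n_i, so the layer transit time is t_i = b_i·n_i / q:
  layer 1 (karst limestone): t_1 = 4.34 × 0.11 / 3.812e-06 = 1.252e+05 d
  layer 2 (clay): t_2 = 10.1 × 0.05 / 3.812e-06 = 1.325e+05 d
  layer 3 (clean gravel): t_3 = 13.8 × 0.19 / 3.812e-06 = 6.878e+05 d
Total t = Σ t_i = 9.455e+05 days = 2589 years.

2590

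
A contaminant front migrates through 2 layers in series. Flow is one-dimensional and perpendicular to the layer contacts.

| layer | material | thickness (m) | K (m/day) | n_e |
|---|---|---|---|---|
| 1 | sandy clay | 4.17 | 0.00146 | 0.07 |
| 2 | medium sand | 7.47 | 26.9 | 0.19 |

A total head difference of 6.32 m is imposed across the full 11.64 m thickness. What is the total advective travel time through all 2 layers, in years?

2.12

With flow normal to the layers, continuity requires the same specific discharge q through every layer.
Σ(b_i/K_i) = 4.17/0.00146 + 7.47/26.9 = 2856 d.
q = Δh / Σ(b_i/K_i) = 6.32 / 2856 = 0.002213 m/day.
In each layer the seepage velocity is v_i = q/n_i, so the layer transit time is t_i = b_i·n_i / q:
  layer 1 (sandy clay): t_1 = 4.17 × 0.07 / 0.002213 = 131.9 d
  layer 2 (medium sand): t_2 = 7.47 × 0.19 / 0.002213 = 641.5 d
Total t = Σ t_i = 773.4 days = 2.117 years.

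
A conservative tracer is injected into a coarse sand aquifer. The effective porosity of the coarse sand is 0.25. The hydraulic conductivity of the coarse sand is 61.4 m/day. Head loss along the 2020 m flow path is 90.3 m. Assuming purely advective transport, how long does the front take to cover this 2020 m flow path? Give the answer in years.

0.504

Hydraulic gradient i = Δh / L = 90.3 / 2020 = 0.04470.
Darcy flux q = K · i = 61.40 × 0.04470 = 2.745 m/day.
Seepage velocity v = q / n_e = 2.745 / 0.25 = 10.98 m/day.
Travel time t = L / v = 2020 / 10.98 = 184.0 days = 0.5037 years.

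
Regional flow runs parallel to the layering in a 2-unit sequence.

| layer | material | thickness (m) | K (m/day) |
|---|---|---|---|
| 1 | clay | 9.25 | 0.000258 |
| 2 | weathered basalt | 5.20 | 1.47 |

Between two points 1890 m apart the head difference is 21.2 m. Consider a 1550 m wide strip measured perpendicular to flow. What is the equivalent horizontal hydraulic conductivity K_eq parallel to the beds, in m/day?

0.529

Flow is parallel to layering, so each bed carries its own Darcy discharge and the transmissivities add.
Σ(K_i·b_i) = 0.000258×9.25 + 1.47×5.20 = 7.646 m²/day.
Total thickness b = 14.45 m, so K_eq = Σ(K_i·b_i)/b = 0.5292 m/day.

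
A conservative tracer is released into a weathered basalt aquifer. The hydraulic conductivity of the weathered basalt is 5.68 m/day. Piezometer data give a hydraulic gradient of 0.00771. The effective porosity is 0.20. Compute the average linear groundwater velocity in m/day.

0.219

Hydraulic gradient i = 0.00771.
Darcy flux q = K · i = 5.680 × 0.007710 = 0.04379 m/day.
Seepage velocity v = q / n_e = 0.04379 / 0.20 = 0.2190 m/day.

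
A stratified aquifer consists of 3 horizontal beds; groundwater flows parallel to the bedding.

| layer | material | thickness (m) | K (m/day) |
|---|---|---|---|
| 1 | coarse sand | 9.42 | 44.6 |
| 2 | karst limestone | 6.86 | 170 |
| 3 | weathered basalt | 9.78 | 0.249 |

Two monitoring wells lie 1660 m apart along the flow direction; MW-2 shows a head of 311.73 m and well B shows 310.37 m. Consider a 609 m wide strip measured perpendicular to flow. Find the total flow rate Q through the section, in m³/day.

Flow is parallel to layering, so each bed carries its own Darcy discharge and the transmissivities add.
Σ(K_i·b_i) = 44.6×9.42 + 170×6.86 + 0.249×9.78 = 1589 m²/day.
Hydraulic gradient i = (311.73 − 310.37) / 1660 = 1.36 / 1660 = 0.0008193.
Q = Σ(K_i·b_i) · W · i = 1589 × 609 × 0.0008193 = 792.7 m³/day.

793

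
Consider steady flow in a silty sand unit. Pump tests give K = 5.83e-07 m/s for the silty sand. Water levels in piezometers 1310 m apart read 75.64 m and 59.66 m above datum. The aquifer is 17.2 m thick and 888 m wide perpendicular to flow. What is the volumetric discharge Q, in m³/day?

Convert K: 5.83e-07 m/s × 86400 = 0.05037 m/day.
Cross-sectional area A = 888 × 17.2 = 15274 m².
Hydraulic gradient i = (75.64 − 59.66) / 1310 = 15.98 / 1310 = 0.01220.
Darcy's law: Q = K · A · i = 0.05037 × 15274 × 0.01220 = 9.385 m³/day.

9.38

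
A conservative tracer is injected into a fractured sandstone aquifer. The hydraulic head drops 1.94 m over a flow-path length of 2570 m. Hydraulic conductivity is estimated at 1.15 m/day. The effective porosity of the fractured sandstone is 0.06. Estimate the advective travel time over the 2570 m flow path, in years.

Hydraulic gradient i = Δh / L = 1.94 / 2570 = 0.0007549.
Darcy flux q = K · i = 1.150 × 0.0007549 = 0.0008681 m/day.
Seepage velocity v = q / n_e = 0.0008681 / 0.06 = 0.01447 m/day.
Travel time t = L / v = 2570 / 0.01447 = 1.776e+05 days = 486.3 years.

486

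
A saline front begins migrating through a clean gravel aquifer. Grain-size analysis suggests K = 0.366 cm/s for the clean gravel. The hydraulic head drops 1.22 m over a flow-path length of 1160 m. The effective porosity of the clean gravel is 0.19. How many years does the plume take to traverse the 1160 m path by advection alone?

1.81

Convert K: 0.366 cm/s × 864 = 316.2 m/day.
Hydraulic gradient i = Δh / L = 1.22 / 1160 = 0.001052.
Darcy flux q = K · i = 316.2 × 0.001052 = 0.3326 m/day.
Seepage velocity v = q / n_e = 0.3326 / 0.19 = 1.750 m/day.
Travel time t = L / v = 1160 / 1.750 = 662.7 days = 1.814 years.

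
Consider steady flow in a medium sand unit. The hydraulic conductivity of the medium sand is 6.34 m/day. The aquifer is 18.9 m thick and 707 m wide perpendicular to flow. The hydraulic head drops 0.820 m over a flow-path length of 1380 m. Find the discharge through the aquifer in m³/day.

50.3

Cross-sectional area A = 707 × 18.9 = 13362 m².
Hydraulic gradient i = Δh / L = 0.820 / 1380 = 0.0005942.
Darcy's law: Q = K · A · i = 6.340 × 13362 × 0.0005942 = 50.34 m³/day.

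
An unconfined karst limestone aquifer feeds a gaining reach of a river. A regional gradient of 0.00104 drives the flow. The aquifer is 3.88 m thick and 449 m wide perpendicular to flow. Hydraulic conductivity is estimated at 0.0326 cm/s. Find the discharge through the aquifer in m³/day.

Convert K: 0.0326 cm/s × 864 = 28.17 m/day.
Cross-sectional area A = 449 × 3.88 = 1742 m².
Hydraulic gradient i = 0.00104.
Darcy's law: Q = K · A · i = 28.17 × 1742 × 0.001040 = 51.03 m³/day.

51.0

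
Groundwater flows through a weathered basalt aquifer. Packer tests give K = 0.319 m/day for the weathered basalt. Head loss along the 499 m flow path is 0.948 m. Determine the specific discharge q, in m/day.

Hydraulic gradient i = Δh / L = 0.948 / 499 = 0.001900.
Specific discharge q = K · i = 0.3190 × 0.001900 = 0.0006060 m/day.

0.000606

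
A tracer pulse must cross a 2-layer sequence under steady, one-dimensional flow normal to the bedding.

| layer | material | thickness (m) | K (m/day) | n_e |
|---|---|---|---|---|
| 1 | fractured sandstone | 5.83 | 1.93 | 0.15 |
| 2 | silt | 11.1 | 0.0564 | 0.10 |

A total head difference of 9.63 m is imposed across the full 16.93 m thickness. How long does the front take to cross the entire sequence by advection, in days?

With flow normal to the layers, continuity requires the same specific discharge q through every layer.
Σ(b_i/K_i) = 5.83/1.93 + 11.1/0.0564 = 199.8 d.
q = Δh / Σ(b_i/K_i) = 9.63 / 199.8 = 0.04819 m/day.
In each layer the seepage velocity is v_i = q/n_i, so the layer transit time is t_i = b_i·n_i / q:
  layer 1 (fractured sandstone): t_1 = 5.83 × 0.15 / 0.04819 = 18.15 d
  layer 2 (silt): t_2 = 11.1 × 0.10 / 0.04819 = 23.03 d
Total t = Σ t_i = 41.18 days.

41.2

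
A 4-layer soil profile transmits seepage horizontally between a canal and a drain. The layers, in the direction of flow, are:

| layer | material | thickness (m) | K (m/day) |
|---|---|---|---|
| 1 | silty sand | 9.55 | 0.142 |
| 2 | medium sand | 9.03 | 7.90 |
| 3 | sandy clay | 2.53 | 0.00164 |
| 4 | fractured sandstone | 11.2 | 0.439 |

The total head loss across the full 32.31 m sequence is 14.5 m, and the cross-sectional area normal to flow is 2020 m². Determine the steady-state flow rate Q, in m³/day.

17.9

Flow is perpendicular to layering, so the layers act in series and the equivalent K is the thickness-weighted harmonic mean.
Total thickness L = 9.55 + 9.03 + 2.53 + 11.2 = 32.31 m.
Σ(b_i/K_i) = 9.55/0.142 + 9.03/7.90 + 2.53/0.00164 + 11.2/0.439 = 1637 d.
K_eq = L / Σ(b_i/K_i) = 32.31 / 1637 = 0.01974 m/day.
Q = K_eq · A · (Δh/L) = 0.01974 × 2020 × (14.5/32.31) = 17.90 m³/day.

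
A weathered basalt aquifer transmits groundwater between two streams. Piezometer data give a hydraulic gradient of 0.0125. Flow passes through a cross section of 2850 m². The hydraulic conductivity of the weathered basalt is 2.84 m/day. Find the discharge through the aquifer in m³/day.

Hydraulic gradient i = 0.0125.
Darcy's law: Q = K · A · i = 2.840 × 2850 × 0.01250 = 101.2 m³/day.

101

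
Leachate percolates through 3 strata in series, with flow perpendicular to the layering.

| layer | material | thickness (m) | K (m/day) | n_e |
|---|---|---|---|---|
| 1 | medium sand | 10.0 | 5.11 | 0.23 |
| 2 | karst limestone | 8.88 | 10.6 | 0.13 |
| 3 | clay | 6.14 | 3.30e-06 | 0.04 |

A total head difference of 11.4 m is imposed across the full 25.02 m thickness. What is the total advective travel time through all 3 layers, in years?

With flow normal to the layers, continuity requires the same specific discharge q through every layer.
Σ(b_i/K_i) = 10.0/5.11 + 8.88/10.6 + 6.14/3.30e-06 = 1.861e+06 d.
q = Δh / Σ(b_i/K_i) = 11.4 / 1.861e+06 = 6.127e-06 m/day.
In each layer the seepage velocity is v_i = q/n_i, so the layer transit time is t_i = b_i·n_i / q:
  layer 1 (medium sand): t_1 = 10.0 × 0.23 / 6.127e-06 = 3.754e+05 d
  layer 2 (karst limestone): t_2 = 8.88 × 0.13 / 6.127e-06 = 1.884e+05 d
  layer 3 (clay): t_3 = 6.14 × 0.04 / 6.127e-06 = 40085 d
Total t = Σ t_i = 6.039e+05 days = 1653 years.

1650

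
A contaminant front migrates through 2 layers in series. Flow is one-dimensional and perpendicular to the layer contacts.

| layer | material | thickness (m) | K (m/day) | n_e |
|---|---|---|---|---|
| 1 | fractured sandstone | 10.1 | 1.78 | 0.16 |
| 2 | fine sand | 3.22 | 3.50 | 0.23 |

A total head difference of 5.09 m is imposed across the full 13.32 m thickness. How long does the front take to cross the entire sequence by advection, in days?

With flow normal to the layers, continuity requires the same specific discharge q through every layer.
Σ(b_i/K_i) = 10.1/1.78 + 3.22/3.50 = 6.594 d.
q = Δh / Σ(b_i/K_i) = 5.09 / 6.594 = 0.7719 m/day.
In each layer the seepage velocity is v_i = q/n_i, so the layer transit time is t_i = b_i·n_i / q:
  layer 1 (fractured sandstone): t_1 = 10.1 × 0.16 / 0.7719 = 2.094 d
  layer 2 (fine sand): t_2 = 3.22 × 0.23 / 0.7719 = 0.9595 d
Total t = Σ t_i = 3.053 days.

3.05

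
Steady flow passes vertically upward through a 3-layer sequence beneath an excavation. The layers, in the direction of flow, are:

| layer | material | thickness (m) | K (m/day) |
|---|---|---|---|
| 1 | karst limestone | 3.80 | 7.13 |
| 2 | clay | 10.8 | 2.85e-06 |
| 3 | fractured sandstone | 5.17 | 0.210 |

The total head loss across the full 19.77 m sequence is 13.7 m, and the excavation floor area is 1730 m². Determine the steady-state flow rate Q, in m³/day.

0.00625

Flow is perpendicular to layering, so the layers act in series and the equivalent K is the thickness-weighted harmonic mean.
Total thickness L = 3.80 + 10.8 + 5.17 = 19.77 m.
Σ(b_i/K_i) = 3.80/7.13 + 10.8/2.85e-06 + 5.17/0.210 = 3.789e+06 d.
K_eq = L / Σ(b_i/K_i) = 19.77 / 3.789e+06 = 5.217e-06 m/day.
Q = K_eq · A · (Δh/L) = 5.217e-06 × 1730 × (13.7/19.77) = 0.006254 m³/day.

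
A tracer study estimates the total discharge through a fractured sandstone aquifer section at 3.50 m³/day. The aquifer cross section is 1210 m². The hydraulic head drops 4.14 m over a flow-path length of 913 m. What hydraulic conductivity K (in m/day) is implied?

Hydraulic gradient i = Δh / L = 4.14 / 913 = 0.004535.
From Q = K·A·i, K = Q / (A·i) = 3.50 / (1210 × 0.004535) = 0.6379 m/day.

0.638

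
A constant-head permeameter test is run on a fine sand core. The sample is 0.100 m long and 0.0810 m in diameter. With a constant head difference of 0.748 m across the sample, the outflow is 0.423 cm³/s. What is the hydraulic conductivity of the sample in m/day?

0.948

Cross-sectional area A = π·(d/2)² = π × (0.0810/2)² = 0.005153 m².
Convert discharge: 0.423 cm³/s = 4.230e-07 m³/s.
Darcy's law rearranged: K = Q·L / (A·Δh) = 4.230e-07 × 0.100 / (0.005153 × 0.748) = 1.097e-05 m/s = 0.9482 m/day.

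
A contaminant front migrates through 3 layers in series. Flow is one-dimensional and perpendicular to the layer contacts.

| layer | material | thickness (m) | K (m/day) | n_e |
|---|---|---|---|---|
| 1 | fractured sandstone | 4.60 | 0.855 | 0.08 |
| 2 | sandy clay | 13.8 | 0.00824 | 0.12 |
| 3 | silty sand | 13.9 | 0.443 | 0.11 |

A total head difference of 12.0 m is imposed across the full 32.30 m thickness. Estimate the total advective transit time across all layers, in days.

507

With flow normal to the layers, continuity requires the same specific discharge q through every layer.
Σ(b_i/K_i) = 4.60/0.855 + 13.8/0.00824 + 13.9/0.443 = 1712 d.
q = Δh / Σ(b_i/K_i) = 12.0 / 1712 = 0.007011 m/day.
In each layer the seepage velocity is v_i = q/n_i, so the layer transit time is t_i = b_i·n_i / q:
  layer 1 (fractured sandstone): t_1 = 4.60 × 0.08 / 0.007011 = 52.49 d
  layer 2 (sandy clay): t_2 = 13.8 × 0.12 / 0.007011 = 236.2 d
  layer 3 (silty sand): t_3 = 13.9 × 0.11 / 0.007011 = 218.1 d
Total t = Σ t_i = 506.8 days.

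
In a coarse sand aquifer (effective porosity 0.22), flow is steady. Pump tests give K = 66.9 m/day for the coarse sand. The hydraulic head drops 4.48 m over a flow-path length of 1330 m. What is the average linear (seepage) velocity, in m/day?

1.02

Hydraulic gradient i = Δh / L = 4.48 / 1330 = 0.003368.
Darcy flux q = K · i = 66.90 × 0.003368 = 0.2253 m/day.
Seepage velocity v = q / n_e = 0.2253 / 0.22 = 1.024 m/day.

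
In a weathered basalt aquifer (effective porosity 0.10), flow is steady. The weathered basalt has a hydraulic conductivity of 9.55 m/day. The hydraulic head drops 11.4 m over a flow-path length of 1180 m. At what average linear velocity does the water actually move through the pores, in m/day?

0.923

Hydraulic gradient i = Δh / L = 11.4 / 1180 = 0.009661.
Darcy flux q = K · i = 9.550 × 0.009661 = 0.09226 m/day.
Seepage velocity v = q / n_e = 0.09226 / 0.10 = 0.9226 m/day.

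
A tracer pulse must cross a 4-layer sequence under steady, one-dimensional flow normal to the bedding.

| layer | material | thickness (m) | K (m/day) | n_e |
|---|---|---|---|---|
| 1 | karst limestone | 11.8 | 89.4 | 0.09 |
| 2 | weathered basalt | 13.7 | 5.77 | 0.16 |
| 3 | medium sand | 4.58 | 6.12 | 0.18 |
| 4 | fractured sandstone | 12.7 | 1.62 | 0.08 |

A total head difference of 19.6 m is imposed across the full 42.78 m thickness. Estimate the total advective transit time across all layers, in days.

With flow normal to the layers, continuity requires the same specific discharge q through every layer.
Σ(b_i/K_i) = 11.8/89.4 + 13.7/5.77 + 4.58/6.12 + 12.7/1.62 = 11.09 d.
q = Δh / Σ(b_i/K_i) = 19.6 / 11.09 = 1.767 m/day.
In each layer the seepage velocity is v_i = q/n_i, so the layer transit time is t_i = b_i·n_i / q:
  layer 1 (karst limestone): t_1 = 11.8 × 0.09 / 1.767 = 0.6011 d
  layer 2 (weathered basalt): t_2 = 13.7 × 0.16 / 1.767 = 1.241 d
  layer 3 (medium sand): t_3 = 4.58 × 0.18 / 1.767 = 0.4666 d
  layer 4 (fractured sandstone): t_4 = 12.7 × 0.08 / 1.767 = 0.5751 d
Total t = Σ t_i = 2.884 days.

2.88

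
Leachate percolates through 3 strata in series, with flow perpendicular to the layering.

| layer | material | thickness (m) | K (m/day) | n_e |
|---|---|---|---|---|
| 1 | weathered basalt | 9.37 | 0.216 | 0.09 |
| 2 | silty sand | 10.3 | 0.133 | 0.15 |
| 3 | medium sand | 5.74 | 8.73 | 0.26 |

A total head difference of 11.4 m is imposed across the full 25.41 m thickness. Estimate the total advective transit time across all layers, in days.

With flow normal to the layers, continuity requires the same specific discharge q through every layer.
Σ(b_i/K_i) = 9.37/0.216 + 10.3/0.133 + 5.74/8.73 = 121.5 d.
q = Δh / Σ(b_i/K_i) = 11.4 / 121.5 = 0.09384 m/day.
In each layer the seepage velocity is v_i = q/n_i, so the layer transit time is t_i = b_i·n_i / q:
  layer 1 (weathered basalt): t_1 = 9.37 × 0.09 / 0.09384 = 8.986 d
  layer 2 (silty sand): t_2 = 10.3 × 0.15 / 0.09384 = 16.46 d
  layer 3 (medium sand): t_3 = 5.74 × 0.26 / 0.09384 = 15.90 d
Total t = Σ t_i = 41.35 days.

41.4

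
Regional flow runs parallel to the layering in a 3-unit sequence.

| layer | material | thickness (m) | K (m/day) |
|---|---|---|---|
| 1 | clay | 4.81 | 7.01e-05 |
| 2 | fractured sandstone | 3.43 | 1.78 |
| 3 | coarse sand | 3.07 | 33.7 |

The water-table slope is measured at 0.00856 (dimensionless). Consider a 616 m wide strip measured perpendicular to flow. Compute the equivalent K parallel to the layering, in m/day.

9.69

Flow is parallel to layering, so each bed carries its own Darcy discharge and the transmissivities add.
Σ(K_i·b_i) = 7.01e-05×4.81 + 1.78×3.43 + 33.7×3.07 = 109.6 m²/day.
Total thickness b = 11.31 m, so K_eq = Σ(K_i·b_i)/b = 9.687 m/day.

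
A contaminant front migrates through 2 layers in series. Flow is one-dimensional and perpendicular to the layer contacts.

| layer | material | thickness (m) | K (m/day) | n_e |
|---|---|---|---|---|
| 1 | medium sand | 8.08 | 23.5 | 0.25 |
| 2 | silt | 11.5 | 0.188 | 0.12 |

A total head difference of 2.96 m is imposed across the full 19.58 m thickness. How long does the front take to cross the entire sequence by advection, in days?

With flow normal to the layers, continuity requires the same specific discharge q through every layer.
Σ(b_i/K_i) = 8.08/23.5 + 11.5/0.188 = 61.51 d.
q = Δh / Σ(b_i/K_i) = 2.96 / 61.51 = 0.04812 m/day.
In each layer the seepage velocity is v_i = q/n_i, so the layer transit time is t_i = b_i·n_i / q:
  layer 1 (medium sand): t_1 = 8.08 × 0.25 / 0.04812 = 41.98 d
  layer 2 (silt): t_2 = 11.5 × 0.12 / 0.04812 = 28.68 d
Total t = Σ t_i = 70.66 days.

70.7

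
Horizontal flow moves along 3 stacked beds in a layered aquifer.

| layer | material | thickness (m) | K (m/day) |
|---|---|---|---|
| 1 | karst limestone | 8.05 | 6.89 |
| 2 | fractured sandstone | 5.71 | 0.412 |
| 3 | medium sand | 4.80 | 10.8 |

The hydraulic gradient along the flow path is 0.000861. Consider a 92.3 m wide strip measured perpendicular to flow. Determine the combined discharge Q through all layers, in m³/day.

8.71

Flow is parallel to layering, so each bed carries its own Darcy discharge and the transmissivities add.
Σ(K_i·b_i) = 6.89×8.05 + 0.412×5.71 + 10.8×4.80 = 109.7 m²/day.
Hydraulic gradient i = 0.000861.
Q = Σ(K_i·b_i) · W · i = 109.7 × 92.3 × 0.0008610 = 8.714 m³/day.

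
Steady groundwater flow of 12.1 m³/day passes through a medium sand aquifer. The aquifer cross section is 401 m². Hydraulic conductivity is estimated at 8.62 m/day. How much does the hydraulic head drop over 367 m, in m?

1.28

From Q = K·A·i, i = Q / (K·A) = 12.1 / (8.620 × 401.0) = 0.003501.
Head loss Δh = i · L = 0.003501 × 367 = 1.285 m.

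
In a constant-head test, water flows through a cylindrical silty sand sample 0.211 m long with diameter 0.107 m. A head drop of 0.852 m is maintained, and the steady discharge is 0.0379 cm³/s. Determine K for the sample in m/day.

Cross-sectional area A = π·(d/2)² = π × (0.107/2)² = 0.008992 m².
Convert discharge: 0.0379 cm³/s = 3.790e-08 m³/s.
Darcy's law rearranged: K = Q·L / (A·Δh) = 3.790e-08 × 0.211 / (0.008992 × 0.852) = 1.044e-06 m/s = 0.09019 m/day.

0.0902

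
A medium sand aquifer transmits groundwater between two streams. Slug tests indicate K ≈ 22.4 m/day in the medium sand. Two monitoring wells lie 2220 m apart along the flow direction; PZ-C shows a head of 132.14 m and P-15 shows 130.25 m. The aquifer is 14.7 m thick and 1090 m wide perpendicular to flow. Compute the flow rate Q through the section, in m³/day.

306

Cross-sectional area A = 1090 × 14.7 = 16023 m².
Hydraulic gradient i = (132.14 − 130.25) / 2220 = 1.89 / 2220 = 0.0008514.
Darcy's law: Q = K · A · i = 22.40 × 16023 × 0.0008514 = 305.6 m³/day.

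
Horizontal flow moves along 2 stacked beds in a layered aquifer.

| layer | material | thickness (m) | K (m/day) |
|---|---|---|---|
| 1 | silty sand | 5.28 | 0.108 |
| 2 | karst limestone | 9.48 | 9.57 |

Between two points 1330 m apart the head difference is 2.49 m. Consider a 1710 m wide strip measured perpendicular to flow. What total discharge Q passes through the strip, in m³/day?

292

Flow is parallel to layering, so each bed carries its own Darcy discharge and the transmissivities add.
Σ(K_i·b_i) = 0.108×5.28 + 9.57×9.48 = 91.29 m²/day.
Hydraulic gradient i = Δh / L = 2.49 / 1330 = 0.001872.
Q = Σ(K_i·b_i) · W · i = 91.29 × 1710 × 0.001872 = 292.3 m³/day.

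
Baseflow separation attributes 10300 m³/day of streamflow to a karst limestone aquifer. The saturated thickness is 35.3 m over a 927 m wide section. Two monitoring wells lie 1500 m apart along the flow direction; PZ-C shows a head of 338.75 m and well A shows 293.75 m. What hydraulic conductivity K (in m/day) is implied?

10.5

Cross-sectional area A = 927 × 35.3 = 32723 m².
Hydraulic gradient i = (338.75 − 293.75) / 1500 = 45 / 1500 = 0.03000.
From Q = K·A·i, K = Q / (A·i) = 10300 / (32723 × 0.03000) = 10.49 m/day.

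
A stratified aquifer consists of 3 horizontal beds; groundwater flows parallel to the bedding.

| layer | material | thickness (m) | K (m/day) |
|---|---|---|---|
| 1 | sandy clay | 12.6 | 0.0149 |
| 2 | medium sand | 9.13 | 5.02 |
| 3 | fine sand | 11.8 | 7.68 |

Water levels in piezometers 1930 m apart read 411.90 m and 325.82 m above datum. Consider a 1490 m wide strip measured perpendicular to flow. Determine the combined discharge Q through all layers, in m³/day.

Flow is parallel to layering, so each bed carries its own Darcy discharge and the transmissivities add.
Σ(K_i·b_i) = 0.0149×12.6 + 5.02×9.13 + 7.68×11.8 = 136.6 m²/day.
Hydraulic gradient i = (411.90 − 325.82) / 1930 = 86.08 / 1930 = 0.04460.
Q = Σ(K_i·b_i) · W · i = 136.6 × 1490 × 0.04460 = 9081 m³/day.

9080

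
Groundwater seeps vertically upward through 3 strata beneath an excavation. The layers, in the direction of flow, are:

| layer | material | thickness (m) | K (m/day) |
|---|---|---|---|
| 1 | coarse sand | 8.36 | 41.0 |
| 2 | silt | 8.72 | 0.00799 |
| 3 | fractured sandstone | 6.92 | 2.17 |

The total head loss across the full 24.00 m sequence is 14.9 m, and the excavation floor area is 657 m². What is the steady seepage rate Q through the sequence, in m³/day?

8.94

Flow is perpendicular to layering, so the layers act in series and the equivalent K is the thickness-weighted harmonic mean.
Total thickness L = 8.36 + 8.72 + 6.92 = 24.00 m.
Σ(b_i/K_i) = 8.36/41.0 + 8.72/0.00799 + 6.92/2.17 = 1095 d.
K_eq = L / Σ(b_i/K_i) = 24.00 / 1095 = 0.02192 m/day.
Q = K_eq · A · (Δh/L) = 0.02192 × 657 × (14.9/24.00) = 8.942 m³/day.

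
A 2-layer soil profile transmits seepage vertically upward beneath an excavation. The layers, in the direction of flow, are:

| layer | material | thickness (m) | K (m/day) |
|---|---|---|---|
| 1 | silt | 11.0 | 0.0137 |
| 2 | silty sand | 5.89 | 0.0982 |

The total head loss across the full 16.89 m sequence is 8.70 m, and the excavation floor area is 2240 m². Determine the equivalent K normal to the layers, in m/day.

Flow is perpendicular to layering, so the layers act in series and the equivalent K is the thickness-weighted harmonic mean.
Total thickness L = 11.0 + 5.89 = 16.89 m.
Σ(b_i/K_i) = 11.0/0.0137 + 5.89/0.0982 = 862.9 d.
K_eq = L / Σ(b_i/K_i) = 16.89 / 862.9 = 0.01957 m/day.

0.0196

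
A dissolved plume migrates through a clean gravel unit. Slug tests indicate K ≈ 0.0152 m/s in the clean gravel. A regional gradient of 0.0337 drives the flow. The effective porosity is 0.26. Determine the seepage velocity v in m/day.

Convert K: 0.0152 m/s × 86400 = 1313 m/day.
Hydraulic gradient i = 0.0337.
Darcy flux q = K · i = 1313 × 0.03370 = 44.26 m/day.
Seepage velocity v = q / n_e = 44.26 / 0.26 = 170.2 m/day.

170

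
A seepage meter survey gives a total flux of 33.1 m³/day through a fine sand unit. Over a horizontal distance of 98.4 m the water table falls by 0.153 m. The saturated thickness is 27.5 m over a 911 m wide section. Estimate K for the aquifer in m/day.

0.850

Cross-sectional area A = 911 × 27.5 = 25052 m².
Hydraulic gradient i = Δh / L = 0.153 / 98.4 = 0.001555.
From Q = K·A·i, K = Q / (A·i) = 33.1 / (25052 × 0.001555) = 0.8497 m/day.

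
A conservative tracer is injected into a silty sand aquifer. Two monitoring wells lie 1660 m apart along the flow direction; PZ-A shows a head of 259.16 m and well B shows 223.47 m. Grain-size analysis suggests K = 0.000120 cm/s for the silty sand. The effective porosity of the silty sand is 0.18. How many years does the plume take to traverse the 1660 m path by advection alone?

367

Convert K: 0.000120 cm/s × 864 = 0.1037 m/day.
Hydraulic gradient i = (259.16 − 223.47) / 1660 = 35.69 / 1660 = 0.02150.
Darcy flux q = K · i = 0.1037 × 0.02150 = 0.002229 m/day.
Seepage velocity v = q / n_e = 0.002229 / 0.18 = 0.01238 m/day.
Travel time t = L / v = 1660 / 0.01238 = 1.340e+05 days = 367.0 years.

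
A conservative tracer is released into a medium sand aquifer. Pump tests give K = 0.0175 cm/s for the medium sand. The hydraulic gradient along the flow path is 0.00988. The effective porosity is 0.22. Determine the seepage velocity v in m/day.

Convert K: 0.0175 cm/s × 864 = 15.12 m/day.
Hydraulic gradient i = 0.00988.
Darcy flux q = K · i = 15.12 × 0.009880 = 0.1494 m/day.
Seepage velocity v = q / n_e = 0.1494 / 0.22 = 0.6790 m/day.

0.679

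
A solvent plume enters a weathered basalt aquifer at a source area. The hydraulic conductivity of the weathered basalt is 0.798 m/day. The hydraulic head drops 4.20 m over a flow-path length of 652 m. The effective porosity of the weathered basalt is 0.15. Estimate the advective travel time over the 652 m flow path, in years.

Hydraulic gradient i = Δh / L = 4.20 / 652 = 0.006442.
Darcy flux q = K · i = 0.7980 × 0.006442 = 0.005140 m/day.
Seepage velocity v = q / n_e = 0.005140 / 0.15 = 0.03427 m/day.
Travel time t = L / v = 652 / 0.03427 = 19025 days = 52.09 years.

52.1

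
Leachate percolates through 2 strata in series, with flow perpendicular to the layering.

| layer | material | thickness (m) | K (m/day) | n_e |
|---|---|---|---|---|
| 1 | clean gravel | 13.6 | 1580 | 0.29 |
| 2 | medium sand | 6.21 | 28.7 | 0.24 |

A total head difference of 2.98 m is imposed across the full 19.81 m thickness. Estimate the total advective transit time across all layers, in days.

With flow normal to the layers, continuity requires the same specific discharge q through every layer.
Σ(b_i/K_i) = 13.6/1580 + 6.21/28.7 = 0.2250 d.
q = Δh / Σ(b_i/K_i) = 2.98 / 0.2250 = 13.25 m/day.
In each layer the seepage velocity is v_i = q/n_i, so the layer transit time is t_i = b_i·n_i / q:
  layer 1 (clean gravel): t_1 = 13.6 × 0.29 / 13.25 = 0.2978 d
  layer 2 (medium sand): t_2 = 6.21 × 0.24 / 13.25 = 0.1125 d
Total t = Σ t_i = 0.4103 days.

0.410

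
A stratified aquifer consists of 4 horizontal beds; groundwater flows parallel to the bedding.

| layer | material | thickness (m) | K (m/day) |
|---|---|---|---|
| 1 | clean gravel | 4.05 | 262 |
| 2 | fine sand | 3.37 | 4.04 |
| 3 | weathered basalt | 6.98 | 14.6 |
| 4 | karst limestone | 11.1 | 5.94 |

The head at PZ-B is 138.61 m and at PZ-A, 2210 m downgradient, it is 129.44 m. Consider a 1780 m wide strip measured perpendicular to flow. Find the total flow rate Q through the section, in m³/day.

Flow is parallel to layering, so each bed carries its own Darcy discharge and the transmissivities add.
Σ(K_i·b_i) = 262×4.05 + 4.04×3.37 + 14.6×6.98 + 5.94×11.1 = 1243 m²/day.
Hydraulic gradient i = (138.61 − 129.44) / 2210 = 9.17 / 2210 = 0.004149.
Q = Σ(K_i·b_i) · W · i = 1243 × 1780 × 0.004149 = 9177 m³/day.

9180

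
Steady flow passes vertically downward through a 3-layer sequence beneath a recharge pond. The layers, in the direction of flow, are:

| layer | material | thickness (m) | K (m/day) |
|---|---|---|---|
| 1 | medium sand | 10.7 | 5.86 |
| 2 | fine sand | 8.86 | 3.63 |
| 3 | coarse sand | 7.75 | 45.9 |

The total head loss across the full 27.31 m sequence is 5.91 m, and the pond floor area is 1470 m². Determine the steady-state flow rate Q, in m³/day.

Flow is perpendicular to layering, so the layers act in series and the equivalent K is the thickness-weighted harmonic mean.
Total thickness L = 10.7 + 8.86 + 7.75 = 27.31 m.
Σ(b_i/K_i) = 10.7/5.86 + 8.86/3.63 + 7.75/45.9 = 4.436 d.
K_eq = L / Σ(b_i/K_i) = 27.31 / 4.436 = 6.157 m/day.
Q = K_eq · A · (Δh/L) = 6.157 × 1470 × (5.91/27.31) = 1959 m³/day.

1960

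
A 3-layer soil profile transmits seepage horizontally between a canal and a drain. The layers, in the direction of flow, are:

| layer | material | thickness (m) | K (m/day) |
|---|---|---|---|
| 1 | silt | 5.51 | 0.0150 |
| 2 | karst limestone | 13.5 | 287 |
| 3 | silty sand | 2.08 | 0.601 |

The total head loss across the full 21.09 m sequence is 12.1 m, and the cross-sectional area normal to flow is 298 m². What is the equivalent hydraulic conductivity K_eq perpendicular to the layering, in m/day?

Flow is perpendicular to layering, so the layers act in series and the equivalent K is the thickness-weighted harmonic mean.
Total thickness L = 5.51 + 13.5 + 2.08 = 21.09 m.
Σ(b_i/K_i) = 5.51/0.0150 + 13.5/287 + 2.08/0.601 = 370.8 d.
K_eq = L / Σ(b_i/K_i) = 21.09 / 370.8 = 0.05687 m/day.

0.0569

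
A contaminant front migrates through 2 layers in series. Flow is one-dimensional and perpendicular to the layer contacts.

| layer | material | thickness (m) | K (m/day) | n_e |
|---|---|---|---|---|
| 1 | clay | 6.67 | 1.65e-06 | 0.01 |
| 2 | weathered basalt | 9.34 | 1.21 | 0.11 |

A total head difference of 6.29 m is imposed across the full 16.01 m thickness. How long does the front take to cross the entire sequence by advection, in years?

1930

With flow normal to the layers, continuity requires the same specific discharge q through every layer.
Σ(b_i/K_i) = 6.67/1.65e-06 + 9.34/1.21 = 4.042e+06 d.
q = Δh / Σ(b_i/K_i) = 6.29 / 4.042e+06 = 1.556e-06 m/day.
In each layer the seepage velocity is v_i = q/n_i, so the layer transit time is t_i = b_i·n_i / q:
  layer 1 (clay): t_1 = 6.67 × 0.01 / 1.556e-06 = 42866 d
  layer 2 (weathered basalt): t_2 = 9.34 × 0.11 / 1.556e-06 = 6.603e+05 d
Total t = Σ t_i = 7.032e+05 days = 1925 years.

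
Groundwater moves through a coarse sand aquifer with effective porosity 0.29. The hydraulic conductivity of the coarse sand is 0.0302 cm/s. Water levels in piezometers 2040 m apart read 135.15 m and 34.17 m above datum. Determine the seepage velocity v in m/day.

Convert K: 0.0302 cm/s × 864 = 26.09 m/day.
Hydraulic gradient i = (135.15 − 34.17) / 2040 = 100.98 / 2040 = 0.04950.
Darcy flux q = K · i = 26.09 × 0.04950 = 1.292 m/day.
Seepage velocity v = q / n_e = 1.292 / 0.29 = 4.454 m/day.

4.45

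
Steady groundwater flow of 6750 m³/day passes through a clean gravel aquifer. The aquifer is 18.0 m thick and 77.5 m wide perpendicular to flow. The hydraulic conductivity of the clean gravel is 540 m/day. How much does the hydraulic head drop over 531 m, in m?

Cross-sectional area A = 77.5 × 18.0 = 1395 m².
From Q = K·A·i, i = Q / (K·A) = 6750 / (540.0 × 1395) = 0.008961.
Head loss Δh = i · L = 0.008961 × 531 = 4.758 m.

4.76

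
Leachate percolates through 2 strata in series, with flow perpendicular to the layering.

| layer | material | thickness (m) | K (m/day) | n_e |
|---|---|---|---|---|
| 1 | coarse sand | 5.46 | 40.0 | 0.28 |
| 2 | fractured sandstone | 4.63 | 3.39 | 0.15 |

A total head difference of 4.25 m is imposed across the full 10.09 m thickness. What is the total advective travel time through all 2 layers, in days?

0.786

With flow normal to the layers, continuity requires the same specific discharge q through every layer.
Σ(b_i/K_i) = 5.46/40.0 + 4.63/3.39 = 1.502 d.
q = Δh / Σ(b_i/K_i) = 4.25 / 1.502 = 2.829 m/day.
In each layer the seepage velocity is v_i = q/n_i, so the layer transit time is t_i = b_i·n_i / q:
  layer 1 (coarse sand): t_1 = 5.46 × 0.28 / 2.829 = 0.5404 d
  layer 2 (fractured sandstone): t_2 = 4.63 × 0.15 / 2.829 = 0.2455 d
Total t = Σ t_i = 0.7859 days.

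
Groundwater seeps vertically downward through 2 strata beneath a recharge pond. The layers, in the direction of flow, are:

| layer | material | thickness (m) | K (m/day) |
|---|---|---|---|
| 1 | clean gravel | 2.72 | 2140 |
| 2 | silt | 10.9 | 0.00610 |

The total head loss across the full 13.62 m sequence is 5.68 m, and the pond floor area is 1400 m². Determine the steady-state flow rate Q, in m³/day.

4.45

Flow is perpendicular to layering, so the layers act in series and the equivalent K is the thickness-weighted harmonic mean.
Total thickness L = 2.72 + 10.9 = 13.62 m.
Σ(b_i/K_i) = 2.72/2140 + 10.9/0.00610 = 1787 d.
K_eq = L / Σ(b_i/K_i) = 13.62 / 1787 = 0.007622 m/day.
Q = K_eq · A · (Δh/L) = 0.007622 × 1400 × (5.68/13.62) = 4.450 m³/day.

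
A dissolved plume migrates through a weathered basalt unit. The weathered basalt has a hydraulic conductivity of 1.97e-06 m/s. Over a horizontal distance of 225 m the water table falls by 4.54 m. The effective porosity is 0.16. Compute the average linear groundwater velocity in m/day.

0.0215

Convert K: 1.97e-06 m/s × 86400 = 0.1702 m/day.
Hydraulic gradient i = Δh / L = 4.54 / 225 = 0.02018.
Darcy flux q = K · i = 0.1702 × 0.02018 = 0.003434 m/day.
Seepage velocity v = q / n_e = 0.003434 / 0.16 = 0.02147 m/day.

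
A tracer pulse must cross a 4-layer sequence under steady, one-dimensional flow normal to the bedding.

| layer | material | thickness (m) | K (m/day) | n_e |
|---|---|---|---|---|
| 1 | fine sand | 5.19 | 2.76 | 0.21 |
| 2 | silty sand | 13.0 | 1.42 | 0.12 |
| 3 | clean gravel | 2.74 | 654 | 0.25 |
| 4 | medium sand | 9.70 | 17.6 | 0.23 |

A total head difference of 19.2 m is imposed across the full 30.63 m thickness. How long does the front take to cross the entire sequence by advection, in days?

3.36

With flow normal to the layers, continuity requires the same specific discharge q through every layer.
Σ(b_i/K_i) = 5.19/2.76 + 13.0/1.42 + 2.74/654 + 9.70/17.6 = 11.59 d.
q = Δh / Σ(b_i/K_i) = 19.2 / 11.59 = 1.657 m/day.
In each layer the seepage velocity is v_i = q/n_i, so the layer transit time is t_i = b_i·n_i / q:
  layer 1 (fine sand): t_1 = 5.19 × 0.21 / 1.657 = 0.6580 d
  layer 2 (silty sand): t_2 = 13.0 × 0.12 / 1.657 = 0.9417 d
  layer 3 (clean gravel): t_3 = 2.74 × 0.25 / 1.657 = 0.4135 d
  layer 4 (medium sand): t_4 = 9.70 × 0.23 / 1.657 = 1.347 d
Total t = Σ t_i = 3.360 days.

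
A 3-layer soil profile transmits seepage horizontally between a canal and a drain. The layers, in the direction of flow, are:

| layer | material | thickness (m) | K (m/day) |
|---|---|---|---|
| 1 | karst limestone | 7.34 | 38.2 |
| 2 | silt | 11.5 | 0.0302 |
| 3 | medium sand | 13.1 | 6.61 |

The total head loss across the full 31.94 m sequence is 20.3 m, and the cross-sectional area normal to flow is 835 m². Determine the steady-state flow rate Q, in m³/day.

Flow is perpendicular to layering, so the layers act in series and the equivalent K is the thickness-weighted harmonic mean.
Total thickness L = 7.34 + 11.5 + 13.1 = 31.94 m.
Σ(b_i/K_i) = 7.34/38.2 + 11.5/0.0302 + 13.1/6.61 = 383.0 d.
K_eq = L / Σ(b_i/K_i) = 31.94 / 383.0 = 0.08340 m/day.
Q = K_eq · A · (Δh/L) = 0.08340 × 835 × (20.3/31.94) = 44.26 m³/day.

44.3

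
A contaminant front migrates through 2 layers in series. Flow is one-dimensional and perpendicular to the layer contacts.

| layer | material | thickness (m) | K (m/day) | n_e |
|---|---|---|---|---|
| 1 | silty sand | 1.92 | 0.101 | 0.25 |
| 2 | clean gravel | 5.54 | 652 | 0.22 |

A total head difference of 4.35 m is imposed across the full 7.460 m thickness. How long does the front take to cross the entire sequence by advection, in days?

7.43

With flow normal to the layers, continuity requires the same specific discharge q through every layer.
Σ(b_i/K_i) = 1.92/0.101 + 5.54/652 = 19.02 d.
q = Δh / Σ(b_i/K_i) = 4.35 / 19.02 = 0.2287 m/day.
In each layer the seepage velocity is v_i = q/n_i, so the layer transit time is t_i = b_i·n_i / q:
  layer 1 (silty sand): t_1 = 1.92 × 0.25 / 0.2287 = 2.099 d
  layer 2 (clean gravel): t_2 = 5.54 × 0.22 / 0.2287 = 5.329 d
Total t = Σ t_i = 7.427 days.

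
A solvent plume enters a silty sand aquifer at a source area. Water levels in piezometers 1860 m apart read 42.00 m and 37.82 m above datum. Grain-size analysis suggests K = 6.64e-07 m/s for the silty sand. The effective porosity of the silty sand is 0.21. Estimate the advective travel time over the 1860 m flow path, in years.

8290

Convert K: 6.64e-07 m/s × 86400 = 0.05737 m/day.
Hydraulic gradient i = (42.00 − 37.82) / 1860 = 4.18 / 1860 = 0.002247.
Darcy flux q = K · i = 0.05737 × 0.002247 = 0.0001289 m/day.
Seepage velocity v = q / n_e = 0.0001289 / 0.21 = 0.0006139 m/day.
Travel time t = L / v = 1860 / 0.0006139 = 3.030e+06 days = 8295 years.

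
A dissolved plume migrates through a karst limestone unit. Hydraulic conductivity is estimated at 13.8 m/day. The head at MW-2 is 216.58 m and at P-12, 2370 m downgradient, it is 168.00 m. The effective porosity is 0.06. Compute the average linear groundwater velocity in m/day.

4.71

Hydraulic gradient i = (216.58 − 168.00) / 2370 = 48.58 / 2370 = 0.02050.
Darcy flux q = K · i = 13.80 × 0.02050 = 0.2829 m/day.
Seepage velocity v = q / n_e = 0.2829 / 0.06 = 4.715 m/day.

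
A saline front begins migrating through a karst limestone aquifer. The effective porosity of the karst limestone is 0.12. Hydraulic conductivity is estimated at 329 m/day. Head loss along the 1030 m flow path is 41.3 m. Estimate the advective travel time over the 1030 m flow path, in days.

9.37

Hydraulic gradient i = Δh / L = 41.3 / 1030 = 0.04010.
Darcy flux q = K · i = 329.0 × 0.04010 = 13.19 m/day.
Seepage velocity v = q / n_e = 13.19 / 0.12 = 109.9 m/day.
Travel time t = L / v = 1030 / 109.9 = 9.369 days.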